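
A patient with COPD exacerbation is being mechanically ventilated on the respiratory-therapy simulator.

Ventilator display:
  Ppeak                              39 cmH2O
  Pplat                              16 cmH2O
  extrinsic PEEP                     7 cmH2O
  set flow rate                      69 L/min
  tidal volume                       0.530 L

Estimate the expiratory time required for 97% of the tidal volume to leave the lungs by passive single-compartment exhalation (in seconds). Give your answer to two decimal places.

Flow: 69 L/min ÷ 60 = 1.15 L/s.
R = (PIP − Pplat)/V̇ = (39 − 16) / 1.15 = 23.0/1.15 = 20.0 cmH2O·s/L.
C = Vt/(Pplat − PEEP) = 530.0 / (16 − 7) = 530.0/9.0 = 58.889 mL/cmH2O.
τ = R × C = 20.0 × 0.05889 L/cmH2O = 1.178 s.
t = −τ·ln(1 − 0.97) = −1.178·ln(0.03) = 4.131 s.

4.13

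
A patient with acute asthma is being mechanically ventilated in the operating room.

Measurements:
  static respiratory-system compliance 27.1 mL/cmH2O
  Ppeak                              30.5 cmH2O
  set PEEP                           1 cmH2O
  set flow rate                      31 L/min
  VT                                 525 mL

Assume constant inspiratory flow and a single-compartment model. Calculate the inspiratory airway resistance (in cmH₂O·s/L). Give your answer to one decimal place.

Flow: 31 L/min ÷ 60 = 0.5167 L/s.
Equation of motion (constant flow): PIP = Vt/C + R·V̇ + PEEP.
R·V̇ = PIP − Vt/C − PEEP = 30.5 − 525/27.1 − 1 = 30.5 − 19.373 − 1 = 10.127 cmH2O.
R = 10.127 / 0.5167 = 19.599 cmH2O·s/L.

19.6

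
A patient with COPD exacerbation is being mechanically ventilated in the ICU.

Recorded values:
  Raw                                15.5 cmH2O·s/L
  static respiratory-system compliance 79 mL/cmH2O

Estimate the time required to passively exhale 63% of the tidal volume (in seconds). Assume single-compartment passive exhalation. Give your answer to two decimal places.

1.22

τ = R × C = 15.5 × 79 mL/cmH2O = 15.5 × 0.079 L/cmH2O = 1.225 s.
Exhaled fraction f = 1 − e^(−t/τ) → t = −τ·ln(1 − f) = −1.225·ln(0.37) = 1.218 s.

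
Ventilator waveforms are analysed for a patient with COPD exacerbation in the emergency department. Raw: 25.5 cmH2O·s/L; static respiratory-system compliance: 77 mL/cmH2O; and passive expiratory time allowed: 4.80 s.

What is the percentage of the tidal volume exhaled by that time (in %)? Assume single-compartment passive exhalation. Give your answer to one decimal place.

τ = R × C = 25.5 × 77 mL/cmH2O = 25.5 × 0.077 L/cmH2O = 1.964 s.
Passive exhalation: V(t)/V₀ = e^(−t/τ) = e^(−4.80/1.964) = 0.08681.
Fraction exhaled = 1 − 0.08681 = 0.9132 → 91.32%.

91.3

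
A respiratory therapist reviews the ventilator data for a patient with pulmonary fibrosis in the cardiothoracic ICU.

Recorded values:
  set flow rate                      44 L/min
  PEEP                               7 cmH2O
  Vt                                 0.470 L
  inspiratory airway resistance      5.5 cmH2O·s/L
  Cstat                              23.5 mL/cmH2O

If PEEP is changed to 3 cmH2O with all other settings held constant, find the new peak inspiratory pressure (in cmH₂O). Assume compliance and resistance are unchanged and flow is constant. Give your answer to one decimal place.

27.0

Flow: 44 L/min ÷ 60 = 0.7333 L/s.
PIP = Vt/C + R·V̇ + PEEP (constant-flow equation of motion).
Only the baseline term changes: ΔPIP = ΔPEEP = 3 − 7 = -4.0 cmH2O.
Original PIP = 470/23.5 + 5.5×0.7333 + 7 = 31.033 cmH2O; new PIP = 31.033 + (-4.0) = 27.033 cmH2O.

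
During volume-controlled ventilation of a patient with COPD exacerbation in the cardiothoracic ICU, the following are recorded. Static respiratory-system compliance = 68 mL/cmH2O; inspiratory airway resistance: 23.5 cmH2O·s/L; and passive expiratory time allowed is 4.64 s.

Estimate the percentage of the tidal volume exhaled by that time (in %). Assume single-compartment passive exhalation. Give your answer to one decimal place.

94.5

τ = R × C = 23.5 × 68 mL/cmH2O = 23.5 × 0.068 L/cmH2O = 1.598 s.
Passive exhalation: V(t)/V₀ = e^(−t/τ) = e^(−4.64/1.598) = 0.05482.
Fraction exhaled = 1 − 0.05482 = 0.9452 → 94.52%.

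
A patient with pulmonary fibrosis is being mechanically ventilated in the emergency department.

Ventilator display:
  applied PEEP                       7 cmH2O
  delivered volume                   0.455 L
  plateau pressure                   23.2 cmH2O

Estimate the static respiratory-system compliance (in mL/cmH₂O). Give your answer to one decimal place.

Cstat = Vt / (Pplat − PEEP) = 455 / (23.2 − 7) = 455 / 16.2 = 28.086 mL/cmH2O.

28.1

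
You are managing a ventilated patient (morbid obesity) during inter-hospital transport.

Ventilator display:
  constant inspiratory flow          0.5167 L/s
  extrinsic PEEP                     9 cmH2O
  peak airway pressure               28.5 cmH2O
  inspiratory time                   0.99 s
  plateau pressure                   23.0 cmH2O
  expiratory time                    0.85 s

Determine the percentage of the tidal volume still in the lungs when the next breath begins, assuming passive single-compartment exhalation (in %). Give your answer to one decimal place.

11.2

Vt = flow × Ti = 0.5167 L/s × 0.99 s × 1000 mL/L = 511.53 mL.
R = (PIP − Pplat)/V̇ = (28.5 − 23.0) / 0.5167 = 5.5/0.5167 = 10.644 cmH2O·s/L.
C = Vt/(Pplat − PEEP) = 511.53 / (23.0 − 9) = 511.53/14.0 = 36.538 mL/cmH2O.
τ = R × C = 10.644 × 0.03654 L/cmH2O = 0.3889 s.
Fraction remaining at end-expiration = e^(−Te/τ) = e^(−0.85/0.3889) = 0.1124 → 11.24%.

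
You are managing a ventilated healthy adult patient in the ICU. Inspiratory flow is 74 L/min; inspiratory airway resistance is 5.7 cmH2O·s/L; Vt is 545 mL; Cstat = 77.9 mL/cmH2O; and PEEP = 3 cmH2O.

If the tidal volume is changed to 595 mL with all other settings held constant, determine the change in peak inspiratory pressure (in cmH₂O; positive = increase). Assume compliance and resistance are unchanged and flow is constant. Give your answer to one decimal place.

0.6

PIP = Vt/C + R·V̇ + PEEP (constant-flow equation of motion).
Only the elastic term changes: ΔPIP = ΔVt / C = (595 − 545) / 77.9 = 0.6418 cmH2O.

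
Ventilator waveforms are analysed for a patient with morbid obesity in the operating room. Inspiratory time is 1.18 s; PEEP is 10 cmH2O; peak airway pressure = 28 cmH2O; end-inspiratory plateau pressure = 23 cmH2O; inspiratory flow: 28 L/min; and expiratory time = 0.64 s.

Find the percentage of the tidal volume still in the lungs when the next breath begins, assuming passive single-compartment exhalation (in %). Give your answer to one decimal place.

Flow: 28 L/min ÷ 60 = 0.4667 L/s.
Vt = flow × Ti = 0.4667 L/s × 1.18 s × 1000 mL/L = 550.71 mL.
R = (PIP − Pplat)/V̇ = (28 − 23) / 0.4667 = 5.0/0.4667 = 10.714 cmH2O·s/L.
C = Vt/(Pplat − PEEP) = 550.71 / (23 − 10) = 550.71/13.0 = 42.362 mL/cmH2O.
τ = R × C = 10.714 × 0.04236 L/cmH2O = 0.4538 s.
Fraction remaining at end-expiration = e^(−Te/τ) = e^(−0.64/0.4538) = 0.2441 → 24.41%.

24.4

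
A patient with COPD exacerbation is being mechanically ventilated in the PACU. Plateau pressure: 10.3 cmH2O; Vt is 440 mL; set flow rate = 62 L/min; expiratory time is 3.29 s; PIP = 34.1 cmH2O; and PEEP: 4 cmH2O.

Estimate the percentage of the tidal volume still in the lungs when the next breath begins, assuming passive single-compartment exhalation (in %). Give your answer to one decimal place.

12.9

Flow: 62 L/min ÷ 60 = 1.0333 L/s.
R = (PIP − Pplat)/V̇ = (34.1 − 10.3) / 1.0333 = 23.8/1.0333 = 23.033 cmH2O·s/L.
C = Vt/(Pplat − PEEP) = 440.0 / (10.3 − 4) = 440.0/6.3 = 69.841 mL/cmH2O.
τ = R × C = 23.033 × 0.06984 L/cmH2O = 1.609 s.
Fraction remaining at end-expiration = e^(−Te/τ) = e^(−3.29/1.609) = 0.1294 → 12.94%.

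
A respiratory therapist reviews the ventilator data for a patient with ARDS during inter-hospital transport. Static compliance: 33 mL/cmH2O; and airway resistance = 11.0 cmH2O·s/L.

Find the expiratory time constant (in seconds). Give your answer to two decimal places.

τ = R × C = 11.0 × 33 mL/cmH2O = 11.0 × 0.033 L/cmH2O = 0.363 s.

0.36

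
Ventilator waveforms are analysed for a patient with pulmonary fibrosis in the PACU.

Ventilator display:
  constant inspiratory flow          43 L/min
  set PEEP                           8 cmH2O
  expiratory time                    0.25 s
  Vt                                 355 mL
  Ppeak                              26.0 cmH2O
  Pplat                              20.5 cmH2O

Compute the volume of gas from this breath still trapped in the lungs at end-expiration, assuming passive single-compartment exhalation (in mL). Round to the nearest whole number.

Flow: 43 L/min ÷ 60 = 0.7167 L/s.
R = (PIP − Pplat)/V̇ = (26.0 − 20.5) / 0.7167 = 5.5/0.7167 = 7.674 cmH2O·s/L.
C = Vt/(Pplat − PEEP) = 355.0 / (20.5 − 8) = 355.0/12.5 = 28.4 mL/cmH2O.
τ = R × C = 7.674 × 0.0284 L/cmH2O = 0.2179 s.
Fraction remaining = e^(−Te/τ) = e^(−0.25/0.2179) = 0.3175.
Trapped volume = 355.0 × 0.3175 = 112.71 mL.

113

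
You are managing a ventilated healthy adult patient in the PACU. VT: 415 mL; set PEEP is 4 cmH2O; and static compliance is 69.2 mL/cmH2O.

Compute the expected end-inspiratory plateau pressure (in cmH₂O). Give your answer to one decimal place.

Pplat = PEEP + Vt / Cstat = 4 + 415 / 69.2 = 4 + 5.997 = 9.997 cmH2O.

10.0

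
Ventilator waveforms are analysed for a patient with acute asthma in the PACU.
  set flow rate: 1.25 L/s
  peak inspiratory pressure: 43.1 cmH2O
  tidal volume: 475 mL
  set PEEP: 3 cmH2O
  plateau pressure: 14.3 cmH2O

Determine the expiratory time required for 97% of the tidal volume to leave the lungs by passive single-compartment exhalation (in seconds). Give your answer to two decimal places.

R = (PIP − Pplat)/V̇ = (43.1 − 14.3) / 1.25 = 28.8/1.25 = 23.04 cmH2O·s/L.
C = Vt/(Pplat − PEEP) = 475.0 / (14.3 − 3) = 475.0/11.3 = 42.035 mL/cmH2O.
τ = R × C = 23.04 × 0.04204 L/cmH2O = 0.9686 s.
t = −τ·ln(1 − 0.97) = −0.9686·ln(0.03) = 3.396 s.

3.40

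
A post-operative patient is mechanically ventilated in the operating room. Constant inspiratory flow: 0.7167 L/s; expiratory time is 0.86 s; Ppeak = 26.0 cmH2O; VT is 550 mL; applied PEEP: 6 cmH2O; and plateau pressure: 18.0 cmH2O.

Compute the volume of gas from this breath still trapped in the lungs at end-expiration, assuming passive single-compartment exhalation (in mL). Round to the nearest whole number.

102

R = (PIP − Pplat)/V̇ = (26.0 − 18.0) / 0.7167 = 8.0/0.7167 = 11.162 cmH2O·s/L.
C = Vt/(Pplat − PEEP) = 550.0 / (18.0 − 6) = 550.0/12.0 = 45.833 mL/cmH2O.
τ = R × C = 11.162 × 0.04583 L/cmH2O = 0.5116 s.
Fraction remaining = e^(−Te/τ) = e^(−0.86/0.5116) = 0.1862.
Trapped volume = 550.0 × 0.1862 = 102.41 mL.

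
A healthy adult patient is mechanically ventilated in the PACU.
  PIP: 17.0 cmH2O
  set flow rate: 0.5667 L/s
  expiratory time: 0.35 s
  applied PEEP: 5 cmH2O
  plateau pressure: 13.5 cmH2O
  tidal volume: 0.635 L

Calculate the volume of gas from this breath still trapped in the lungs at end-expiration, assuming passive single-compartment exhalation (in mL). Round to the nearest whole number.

R = (PIP − Pplat)/V̇ = (17.0 − 13.5) / 0.5667 = 3.5/0.5667 = 6.176 cmH2O·s/L.
C = Vt/(Pplat − PEEP) = 635.0 / (13.5 − 5) = 635.0/8.5 = 74.706 mL/cmH2O.
τ = R × C = 6.176 × 0.07471 L/cmH2O = 0.4614 s.
Fraction remaining = e^(−Te/τ) = e^(−0.35/0.4614) = 0.4683.
Trapped volume = 635.0 × 0.4683 = 297.37 mL.

297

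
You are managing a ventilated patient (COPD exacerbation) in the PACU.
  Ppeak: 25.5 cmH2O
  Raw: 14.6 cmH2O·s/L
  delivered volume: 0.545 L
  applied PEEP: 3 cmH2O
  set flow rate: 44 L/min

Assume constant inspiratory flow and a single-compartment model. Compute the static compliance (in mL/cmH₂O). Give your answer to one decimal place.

46.2

Flow: 44 L/min ÷ 60 = 0.7333 L/s.
Equation of motion (constant flow): PIP = Vt/C + R·V̇ + PEEP.
Vt/C = PIP − R·V̇ − PEEP = 25.5 − 14.6×0.7333 − 3 = 25.5 − 10.706 − 3 = 11.794 cmH2O.
C = Vt / 11.794 = 545 / 11.794 = 46.21 mL/cmH2O.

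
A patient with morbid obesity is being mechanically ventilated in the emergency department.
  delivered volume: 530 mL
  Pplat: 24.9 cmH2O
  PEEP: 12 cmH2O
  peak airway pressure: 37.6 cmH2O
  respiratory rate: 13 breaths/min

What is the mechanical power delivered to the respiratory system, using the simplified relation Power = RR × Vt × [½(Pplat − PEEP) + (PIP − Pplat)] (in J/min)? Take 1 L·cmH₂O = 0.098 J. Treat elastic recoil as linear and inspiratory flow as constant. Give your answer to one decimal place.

Per-breath work = Vt × [½(Pplat−PEEP) + (PIP−Pplat)] = 0.530 × [0.5×12.9 + 12.7] = 0.530 × 19.15 = 10.15 L·cmH2O.
Power = 13 × 10.15 = 131.95 L·cmH2O/min.
× 0.098 J/(L·cmH2O) → 12.931 J/min.

12.9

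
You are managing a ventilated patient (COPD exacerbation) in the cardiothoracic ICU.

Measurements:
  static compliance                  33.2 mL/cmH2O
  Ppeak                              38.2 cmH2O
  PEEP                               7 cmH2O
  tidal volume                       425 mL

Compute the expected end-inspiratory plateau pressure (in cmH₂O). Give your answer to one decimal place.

Pplat = PEEP + Vt / Cstat = 7 + 425 / 33.2 = 7 + 12.801 = 19.801 cmH2O.

19.8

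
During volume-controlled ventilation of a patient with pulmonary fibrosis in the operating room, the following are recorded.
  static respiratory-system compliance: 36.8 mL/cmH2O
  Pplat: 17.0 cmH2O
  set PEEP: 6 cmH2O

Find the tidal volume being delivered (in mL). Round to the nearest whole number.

Vt = Cstat × (Pplat − PEEP) = 36.8 × (17.0 − 6) = 36.8 × 11.0 = 404.8 mL.

405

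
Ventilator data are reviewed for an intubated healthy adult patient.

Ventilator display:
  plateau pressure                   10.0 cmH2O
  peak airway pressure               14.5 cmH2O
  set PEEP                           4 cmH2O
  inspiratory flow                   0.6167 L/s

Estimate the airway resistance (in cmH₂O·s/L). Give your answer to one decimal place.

7.3

Raw = (PIP − Pplat) / flow = (14.5 − 10.0) / 0.6167 = 4.5 / 0.6167 = 7.297 cmH2O·s/L.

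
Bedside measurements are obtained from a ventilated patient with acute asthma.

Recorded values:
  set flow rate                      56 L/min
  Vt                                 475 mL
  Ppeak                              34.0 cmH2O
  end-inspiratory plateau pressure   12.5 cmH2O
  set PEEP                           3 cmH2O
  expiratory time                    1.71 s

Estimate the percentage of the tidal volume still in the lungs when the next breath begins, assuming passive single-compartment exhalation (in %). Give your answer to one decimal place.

22.7

Flow: 56 L/min ÷ 60 = 0.9333 L/s.
R = (PIP − Pplat)/V̇ = (34.0 − 12.5) / 0.9333 = 21.5/0.9333 = 23.037 cmH2O·s/L.
C = Vt/(Pplat − PEEP) = 475.0 / (12.5 − 3) = 475.0/9.5 = 50.0 mL/cmH2O.
τ = R × C = 23.037 × 0.05 L/cmH2O = 1.152 s.
Fraction remaining at end-expiration = e^(−Te/τ) = e^(−1.71/1.152) = 0.2266 → 22.66%.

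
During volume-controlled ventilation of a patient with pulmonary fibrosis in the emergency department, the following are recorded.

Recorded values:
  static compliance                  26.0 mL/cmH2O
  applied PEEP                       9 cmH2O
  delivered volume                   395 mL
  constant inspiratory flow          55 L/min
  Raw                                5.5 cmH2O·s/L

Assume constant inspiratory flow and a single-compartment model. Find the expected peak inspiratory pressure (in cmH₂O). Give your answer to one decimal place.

Flow: 55 L/min ÷ 60 = 0.9167 L/s.
Equation of motion (constant flow): PIP = Vt/C + R·V̇ + PEEP.
PIP = 395/26.0 + 5.5×0.9167 + 9 = 15.192 + 5.042 + 9 = 29.234 cmH2O.

29.2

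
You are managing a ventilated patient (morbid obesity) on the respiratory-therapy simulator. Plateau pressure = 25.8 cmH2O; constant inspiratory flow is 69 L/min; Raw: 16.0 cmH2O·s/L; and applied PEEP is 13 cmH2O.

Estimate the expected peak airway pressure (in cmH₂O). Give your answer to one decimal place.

Flow: 69 L/min ÷ 60 = 1.15 L/s.
PIP = Pplat + Raw × flow = 25.8 + 16.0 × 1.15 = 25.8 + 18.4 = 44.2 cmH2O.

44.2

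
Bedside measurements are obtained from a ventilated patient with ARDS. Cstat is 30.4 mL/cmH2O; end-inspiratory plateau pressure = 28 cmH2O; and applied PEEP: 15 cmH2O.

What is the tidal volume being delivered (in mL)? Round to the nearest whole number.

Vt = Cstat × (Pplat − PEEP) = 30.4 × (28 − 15) = 30.4 × 13.0 = 395.2 mL.

395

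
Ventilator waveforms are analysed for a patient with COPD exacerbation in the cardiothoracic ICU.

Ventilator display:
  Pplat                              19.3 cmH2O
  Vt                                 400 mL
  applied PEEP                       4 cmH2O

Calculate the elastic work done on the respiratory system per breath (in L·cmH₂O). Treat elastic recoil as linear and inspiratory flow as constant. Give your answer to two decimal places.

3.06

Elastic work ≈ ½ × (Pplat − PEEP) × Vt = 0.5 × (19.3 − 4) × 0.400 L = 0.5 × 15.3 × 0.400 = 3.06 L·cmH2O.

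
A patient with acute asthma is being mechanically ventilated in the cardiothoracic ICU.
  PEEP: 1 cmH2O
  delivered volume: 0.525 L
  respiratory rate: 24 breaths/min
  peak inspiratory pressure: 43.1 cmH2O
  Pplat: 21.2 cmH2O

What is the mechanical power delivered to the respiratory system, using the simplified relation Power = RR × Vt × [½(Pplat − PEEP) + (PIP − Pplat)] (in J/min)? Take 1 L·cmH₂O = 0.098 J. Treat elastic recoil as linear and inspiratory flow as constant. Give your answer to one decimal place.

Per-breath work = Vt × [½(Pplat−PEEP) + (PIP−Pplat)] = 0.525 × [0.5×20.2 + 21.9] = 0.525 × 32.0 = 16.8 L·cmH2O.
Power = 24 × 16.8 = 403.2 L·cmH2O/min.
× 0.098 J/(L·cmH2O) → 39.514 J/min.

39.5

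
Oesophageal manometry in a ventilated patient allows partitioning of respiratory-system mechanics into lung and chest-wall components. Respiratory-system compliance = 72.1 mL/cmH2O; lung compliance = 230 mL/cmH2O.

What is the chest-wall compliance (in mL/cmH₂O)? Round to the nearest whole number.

1/Ccw = 1/Crs − 1/CL.
1/Ccw = 1/72.1 − 1/230 = 0.009522.
Ccw = 105.02 mL/cmH2O.

105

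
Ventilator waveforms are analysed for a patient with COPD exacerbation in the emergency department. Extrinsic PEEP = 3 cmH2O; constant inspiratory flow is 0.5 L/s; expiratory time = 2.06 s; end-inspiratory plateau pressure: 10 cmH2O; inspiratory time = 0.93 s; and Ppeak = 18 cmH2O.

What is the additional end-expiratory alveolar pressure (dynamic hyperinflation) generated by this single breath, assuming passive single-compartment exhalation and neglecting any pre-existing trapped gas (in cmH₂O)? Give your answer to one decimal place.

1.0

Vt = flow × Ti = 0.5 L/s × 0.93 s × 1000 mL/L = 465.0 mL.
R = (PIP − Pplat)/V̇ = (18 − 10) / 0.5 = 8.0/0.5 = 16.0 cmH2O·s/L.
C = Vt/(Pplat − PEEP) = 465.0 / (10 − 3) = 465.0/7.0 = 66.429 mL/cmH2O.
τ = R × C = 16.0 × 0.06643 L/cmH2O = 1.063 s.
Fraction remaining = e^(−Te/τ) = e^(−2.06/1.063) = 0.144; trapped volume = 465.0 × 0.144 = 66.96 mL.
Additional alveolar pressure from trapping ≈ V_trapped / C = 66.96 / 66.429 = 1.008 cmH2O.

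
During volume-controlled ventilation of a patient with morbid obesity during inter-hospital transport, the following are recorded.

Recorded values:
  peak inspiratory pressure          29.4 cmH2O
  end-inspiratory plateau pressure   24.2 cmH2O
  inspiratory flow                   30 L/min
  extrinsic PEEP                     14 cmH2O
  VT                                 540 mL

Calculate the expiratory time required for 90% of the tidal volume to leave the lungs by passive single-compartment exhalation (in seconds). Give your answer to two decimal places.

1.27

Flow: 30 L/min ÷ 60 = 0.5 L/s.
R = (PIP − Pplat)/V̇ = (29.4 − 24.2) / 0.5 = 5.2/0.5 = 10.4 cmH2O·s/L.
C = Vt/(Pplat − PEEP) = 540.0 / (24.2 − 14) = 540.0/10.2 = 52.941 mL/cmH2O.
τ = R × C = 10.4 × 0.05294 L/cmH2O = 0.5506 s.
t = −τ·ln(1 − 0.90) = −0.5506·ln(0.1) = 1.268 s.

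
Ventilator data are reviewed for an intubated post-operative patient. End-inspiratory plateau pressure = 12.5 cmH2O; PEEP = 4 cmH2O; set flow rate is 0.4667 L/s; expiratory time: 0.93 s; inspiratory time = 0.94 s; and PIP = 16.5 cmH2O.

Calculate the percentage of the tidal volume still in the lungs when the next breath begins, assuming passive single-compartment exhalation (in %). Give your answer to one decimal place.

12.2

Vt = flow × Ti = 0.4667 L/s × 0.94 s × 1000 mL/L = 438.7 mL.
R = (PIP − Pplat)/V̇ = (16.5 − 12.5) / 0.4667 = 4.0/0.4667 = 8.571 cmH2O·s/L.
C = Vt/(Pplat − PEEP) = 438.7 / (12.5 − 4) = 438.7/8.5 = 51.612 mL/cmH2O.
τ = R × C = 8.571 × 0.05161 L/cmH2O = 0.4423 s.
Fraction remaining at end-expiration = e^(−Te/τ) = e^(−0.93/0.4423) = 0.1221 → 12.21%.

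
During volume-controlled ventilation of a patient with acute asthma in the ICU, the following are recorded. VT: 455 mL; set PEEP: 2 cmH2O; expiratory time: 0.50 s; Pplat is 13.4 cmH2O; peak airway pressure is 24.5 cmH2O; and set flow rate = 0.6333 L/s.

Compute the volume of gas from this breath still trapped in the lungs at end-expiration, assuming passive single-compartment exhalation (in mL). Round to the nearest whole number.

223

R = (PIP − Pplat)/V̇ = (24.5 − 13.4) / 0.6333 = 11.1/0.6333 = 17.527 cmH2O·s/L.
C = Vt/(Pplat − PEEP) = 455.0 / (13.4 − 2) = 455.0/11.4 = 39.912 mL/cmH2O.
τ = R × C = 17.527 × 0.03991 L/cmH2O = 0.6995 s.
Fraction remaining = e^(−Te/τ) = e^(−0.50/0.6995) = 0.4893.
Trapped volume = 455.0 × 0.4893 = 222.63 mL.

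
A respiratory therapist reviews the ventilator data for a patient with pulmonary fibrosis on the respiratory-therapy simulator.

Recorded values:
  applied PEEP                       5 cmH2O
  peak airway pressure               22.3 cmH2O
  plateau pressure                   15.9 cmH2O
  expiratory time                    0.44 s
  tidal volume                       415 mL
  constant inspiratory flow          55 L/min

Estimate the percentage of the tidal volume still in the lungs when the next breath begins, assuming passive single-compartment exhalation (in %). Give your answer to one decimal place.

Flow: 55 L/min ÷ 60 = 0.9167 L/s.
R = (PIP − Pplat)/V̇ = (22.3 − 15.9) / 0.9167 = 6.4/0.9167 = 6.982 cmH2O·s/L.
C = Vt/(Pplat − PEEP) = 415.0 / (15.9 − 5) = 415.0/10.9 = 38.073 mL/cmH2O.
τ = R × C = 6.982 × 0.03807 L/cmH2O = 0.2658 s.
Fraction remaining at end-expiration = e^(−Te/τ) = e^(−0.44/0.2658) = 0.191 → 19.1%.

19.1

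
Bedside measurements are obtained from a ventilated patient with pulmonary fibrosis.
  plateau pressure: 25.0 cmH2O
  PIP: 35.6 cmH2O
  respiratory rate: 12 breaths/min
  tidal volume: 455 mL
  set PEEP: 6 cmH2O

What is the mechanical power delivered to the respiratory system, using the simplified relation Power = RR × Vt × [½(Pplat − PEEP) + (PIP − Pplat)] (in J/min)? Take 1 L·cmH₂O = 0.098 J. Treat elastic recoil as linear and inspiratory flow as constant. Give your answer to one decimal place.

Per-breath work = Vt × [½(Pplat−PEEP) + (PIP−Pplat)] = 0.455 × [0.5×19.0 + 10.6] = 0.455 × 20.1 = 9.146 L·cmH2O.
Power = 12 × 9.146 = 109.75 L·cmH2O/min.
× 0.098 J/(L·cmH2O) → 10.756 J/min.

10.8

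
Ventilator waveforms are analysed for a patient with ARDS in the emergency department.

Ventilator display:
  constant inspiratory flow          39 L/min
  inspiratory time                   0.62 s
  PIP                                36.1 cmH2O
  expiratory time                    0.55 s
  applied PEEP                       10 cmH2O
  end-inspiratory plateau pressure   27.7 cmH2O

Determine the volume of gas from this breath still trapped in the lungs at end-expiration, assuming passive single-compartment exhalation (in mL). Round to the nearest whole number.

Flow: 39 L/min ÷ 60 = 0.65 L/s.
Vt = flow × Ti = 0.65 L/s × 0.62 s × 1000 mL/L = 403.0 mL.
R = (PIP − Pplat)/V̇ = (36.1 − 27.7) / 0.65 = 8.4/0.65 = 12.923 cmH2O·s/L.
C = Vt/(Pplat − PEEP) = 403.0 / (27.7 − 10) = 403.0/17.7 = 22.768 mL/cmH2O.
τ = R × C = 12.923 × 0.02277 L/cmH2O = 0.2943 s.
Fraction remaining = e^(−Te/τ) = e^(−0.55/0.2943) = 0.1543.
Trapped volume = 403.0 × 0.1543 = 62.183 mL.

62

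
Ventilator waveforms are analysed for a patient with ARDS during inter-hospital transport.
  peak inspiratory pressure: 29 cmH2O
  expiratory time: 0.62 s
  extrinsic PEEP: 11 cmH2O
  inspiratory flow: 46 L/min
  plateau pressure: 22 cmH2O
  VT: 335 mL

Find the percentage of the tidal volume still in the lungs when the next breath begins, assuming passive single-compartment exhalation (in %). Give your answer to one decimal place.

10.8

Flow: 46 L/min ÷ 60 = 0.7667 L/s.
R = (PIP − Pplat)/V̇ = (29 − 22) / 0.7667 = 7.0/0.7667 = 9.13 cmH2O·s/L.
C = Vt/(Pplat − PEEP) = 335.0 / (22 − 11) = 335.0/11.0 = 30.455 mL/cmH2O.
τ = R × C = 9.13 × 0.03046 L/cmH2O = 0.2781 s.
Fraction remaining at end-expiration = e^(−Te/τ) = e^(−0.62/0.2781) = 0.1076 → 10.76%.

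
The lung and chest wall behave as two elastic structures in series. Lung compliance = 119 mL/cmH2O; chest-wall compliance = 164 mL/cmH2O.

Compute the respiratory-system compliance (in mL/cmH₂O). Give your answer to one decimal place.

Lung and chest wall are elastances in series: 1/Crs = 1/CL + 1/Ccw.
1/Crs = 1/119 + 1/164 = 0.0145.
Crs = 68.966 mL/cmH2O.

69.0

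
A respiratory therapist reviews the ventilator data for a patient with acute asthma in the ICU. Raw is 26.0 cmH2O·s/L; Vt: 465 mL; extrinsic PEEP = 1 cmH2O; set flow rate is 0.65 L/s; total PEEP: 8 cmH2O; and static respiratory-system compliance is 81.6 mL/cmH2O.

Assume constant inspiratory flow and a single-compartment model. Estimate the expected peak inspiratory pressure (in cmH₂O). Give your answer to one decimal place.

30.6

Total PEEP = 8 cmH2O (set 1 + intrinsic 7); this is the baseline alveolar pressure.
Equation of motion (constant flow): PIP = Vt/C + R·V̇ + PEEP.
PIP = 465/81.6 + 26.0×0.65 + 8 = 5.699 + 16.9 + 8 = 30.599 cmH2O.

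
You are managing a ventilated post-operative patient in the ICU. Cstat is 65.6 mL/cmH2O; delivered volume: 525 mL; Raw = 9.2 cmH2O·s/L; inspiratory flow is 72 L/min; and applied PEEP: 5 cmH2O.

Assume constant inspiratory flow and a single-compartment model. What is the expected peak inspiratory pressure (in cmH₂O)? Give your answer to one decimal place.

Flow: 72 L/min ÷ 60 = 1.2 L/s.
Equation of motion (constant flow): PIP = Vt/C + R·V̇ + PEEP.
PIP = 525/65.6 + 9.2×1.2 + 5 = 8.003 + 11.04 + 5 = 24.043 cmH2O.

24.0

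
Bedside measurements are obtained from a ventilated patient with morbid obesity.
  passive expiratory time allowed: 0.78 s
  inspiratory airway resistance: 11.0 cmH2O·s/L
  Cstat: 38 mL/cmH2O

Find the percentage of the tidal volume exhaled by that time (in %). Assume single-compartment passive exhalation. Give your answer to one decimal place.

84.5

τ = R × C = 11.0 × 38 mL/cmH2O = 11.0 × 0.038 L/cmH2O = 0.418 s.
Passive exhalation: V(t)/V₀ = e^(−t/τ) = e^(−0.78/0.418) = 0.1547.
Fraction exhaled = 1 − 0.1547 = 0.8453 → 84.53%.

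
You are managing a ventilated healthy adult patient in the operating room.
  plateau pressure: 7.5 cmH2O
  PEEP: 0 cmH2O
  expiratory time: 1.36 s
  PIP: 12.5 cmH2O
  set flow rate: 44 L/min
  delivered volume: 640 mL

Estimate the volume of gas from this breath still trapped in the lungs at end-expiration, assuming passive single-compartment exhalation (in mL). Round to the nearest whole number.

62

Flow: 44 L/min ÷ 60 = 0.7333 L/s.
R = (PIP − Pplat)/V̇ = (12.5 − 7.5) / 0.7333 = 5.0/0.7333 = 6.818 cmH2O·s/L.
C = Vt/(Pplat − PEEP) = 640.0 / (7.5 − 0) = 640.0/7.5 = 85.333 mL/cmH2O.
τ = R × C = 6.818 × 0.08533 L/cmH2O = 0.5818 s.
Fraction remaining = e^(−Te/τ) = e^(−1.36/0.5818) = 0.09656.
Trapped volume = 640.0 × 0.09656 = 61.798 mL.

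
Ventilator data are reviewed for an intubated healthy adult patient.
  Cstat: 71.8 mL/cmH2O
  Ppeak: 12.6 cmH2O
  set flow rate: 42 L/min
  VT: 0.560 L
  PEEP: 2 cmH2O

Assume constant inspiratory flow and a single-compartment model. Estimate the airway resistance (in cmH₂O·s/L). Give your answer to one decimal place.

Flow: 42 L/min ÷ 60 = 0.7 L/s.
Equation of motion (constant flow): PIP = Vt/C + R·V̇ + PEEP.
R·V̇ = PIP − Vt/C − PEEP = 12.6 − 560/71.8 − 2 = 12.6 − 7.799 − 2 = 2.801 cmH2O.
R = 2.801 / 0.7 = 4.001 cmH2O·s/L.

4.0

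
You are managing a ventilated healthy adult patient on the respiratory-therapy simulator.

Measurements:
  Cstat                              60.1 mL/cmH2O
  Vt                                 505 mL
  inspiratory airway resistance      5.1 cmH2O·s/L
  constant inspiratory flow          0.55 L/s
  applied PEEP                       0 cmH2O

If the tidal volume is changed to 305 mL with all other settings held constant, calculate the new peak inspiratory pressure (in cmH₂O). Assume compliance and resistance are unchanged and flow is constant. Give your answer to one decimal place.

7.9

PIP = Vt/C + R·V̇ + PEEP (constant-flow equation of motion).
Only the elastic term changes: ΔPIP = ΔVt / C = (305 − 505) / 60.1 = -3.328 cmH2O.
Original PIP = 505/60.1 + 5.1×0.55 + 0 = 11.208 cmH2O; new PIP = 11.208 + (-3.328) = 7.88 cmH2O.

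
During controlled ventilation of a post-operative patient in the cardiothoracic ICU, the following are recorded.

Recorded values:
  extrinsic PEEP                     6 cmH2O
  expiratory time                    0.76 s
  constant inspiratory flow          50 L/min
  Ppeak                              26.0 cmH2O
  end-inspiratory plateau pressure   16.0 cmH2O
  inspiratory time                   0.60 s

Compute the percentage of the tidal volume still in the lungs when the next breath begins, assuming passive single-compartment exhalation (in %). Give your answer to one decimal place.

28.2

Flow: 50 L/min ÷ 60 = 0.8333 L/s.
Vt = flow × Ti = 0.8333 L/s × 0.60 s × 1000 mL/L = 499.98 mL.
R = (PIP − Pplat)/V̇ = (26.0 − 16.0) / 0.8333 = 10.0/0.8333 = 12.0 cmH2O·s/L.
C = Vt/(Pplat − PEEP) = 499.98 / (16.0 − 6) = 499.98/10.0 = 49.998 mL/cmH2O.
τ = R × C = 12.0 × 0.05 L/cmH2O = 0.6 s.
Fraction remaining at end-expiration = e^(−Te/τ) = e^(−0.76/0.6) = 0.2818 → 28.18%.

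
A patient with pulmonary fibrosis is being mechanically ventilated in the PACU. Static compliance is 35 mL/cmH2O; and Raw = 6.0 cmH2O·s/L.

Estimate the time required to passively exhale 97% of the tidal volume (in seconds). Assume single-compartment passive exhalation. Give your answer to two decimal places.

τ = R × C = 6.0 × 35 mL/cmH2O = 6.0 × 0.035 L/cmH2O = 0.21 s.
Exhaled fraction f = 1 − e^(−t/τ) → t = −τ·ln(1 − f) = −0.21·ln(0.03) = 0.7364 s.

0.74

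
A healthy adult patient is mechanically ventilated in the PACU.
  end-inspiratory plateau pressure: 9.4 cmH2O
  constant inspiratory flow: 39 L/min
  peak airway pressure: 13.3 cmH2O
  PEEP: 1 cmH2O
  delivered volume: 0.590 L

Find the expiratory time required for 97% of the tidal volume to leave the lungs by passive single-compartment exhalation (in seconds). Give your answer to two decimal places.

Flow: 39 L/min ÷ 60 = 0.65 L/s.
R = (PIP − Pplat)/V̇ = (13.3 − 9.4) / 0.65 = 3.9/0.65 = 6.0 cmH2O·s/L.
C = Vt/(Pplat − PEEP) = 590.0 / (9.4 − 1) = 590.0/8.4 = 70.238 mL/cmH2O.
τ = R × C = 6.0 × 0.07024 L/cmH2O = 0.4214 s.
t = −τ·ln(1 − 0.97) = −0.4214·ln(0.03) = 1.478 s.

1.48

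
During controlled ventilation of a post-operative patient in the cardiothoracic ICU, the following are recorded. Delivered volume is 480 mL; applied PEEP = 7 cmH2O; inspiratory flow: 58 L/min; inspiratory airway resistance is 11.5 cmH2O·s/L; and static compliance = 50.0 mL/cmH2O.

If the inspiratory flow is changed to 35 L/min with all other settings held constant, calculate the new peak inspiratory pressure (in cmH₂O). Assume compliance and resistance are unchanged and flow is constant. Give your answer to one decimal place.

Flow: 58 L/min ÷ 60 = 0.9667 L/s.
New flow: 35 L/min ÷ 60 = 0.5833 L/s.
PIP = Vt/C + R·V̇ + PEEP (constant-flow equation of motion).
Only the resistive term changes: ΔPIP = R × ΔV̇ = 11.5 × (0.5833 − 0.9667) = 11.5 × -0.3834 = -4.409 cmH2O.
Original PIP = 480/50.0 + 11.5×0.9667 + 7 = 27.717 cmH2O; new PIP = 27.717 + (-4.409) = 23.308 cmH2O.

23.3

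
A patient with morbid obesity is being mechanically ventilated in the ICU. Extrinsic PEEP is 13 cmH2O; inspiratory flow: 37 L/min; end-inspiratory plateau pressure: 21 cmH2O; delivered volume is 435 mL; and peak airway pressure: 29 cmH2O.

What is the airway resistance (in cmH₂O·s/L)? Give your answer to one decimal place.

Flow: 37 L/min ÷ 60 = 0.6167 L/s.
Raw = (PIP − Pplat) / flow = (29 − 21) / 0.6167 = 8.0 / 0.6167 = 12.972 cmH2O·s/L.

13.0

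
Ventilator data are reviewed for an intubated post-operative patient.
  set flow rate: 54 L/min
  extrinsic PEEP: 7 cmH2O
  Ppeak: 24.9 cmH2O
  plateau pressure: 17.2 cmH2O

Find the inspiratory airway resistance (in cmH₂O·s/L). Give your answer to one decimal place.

Flow: 54 L/min ÷ 60 = 0.9 L/s.
Raw = (PIP − Pplat) / flow = (24.9 − 17.2) / 0.9 = 7.7 / 0.9 = 8.556 cmH2O·s/L.

8.6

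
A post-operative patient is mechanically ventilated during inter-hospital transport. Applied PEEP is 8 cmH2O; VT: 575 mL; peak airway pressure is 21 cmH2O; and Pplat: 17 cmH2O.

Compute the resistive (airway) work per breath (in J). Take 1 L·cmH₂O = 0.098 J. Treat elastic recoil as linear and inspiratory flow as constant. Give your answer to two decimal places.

With constant inspiratory flow the resistive pressure is constant at PIP − Pplat = 21 − 17 = 4.0 cmH2O, so resistive work = 4.0 × 0.575 = 2.3 L·cmH2O.
× 0.098 J/(L·cmH2O) → 0.2254 J.

0.23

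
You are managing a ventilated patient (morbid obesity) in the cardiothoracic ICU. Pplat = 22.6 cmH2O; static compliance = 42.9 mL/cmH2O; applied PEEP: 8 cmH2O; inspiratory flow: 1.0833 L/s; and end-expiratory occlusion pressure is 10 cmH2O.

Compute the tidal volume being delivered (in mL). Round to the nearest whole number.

End-expiratory occlusion gives total PEEP = 10 cmH2O (intrinsic PEEP = 10 − 8 = 2). Use total PEEP for the elastic gradient.
Vt = Cstat × (Pplat − PEEPtotal) = 42.9 × (22.6 − 10) = 42.9 × 12.6 = 540.54 mL.

541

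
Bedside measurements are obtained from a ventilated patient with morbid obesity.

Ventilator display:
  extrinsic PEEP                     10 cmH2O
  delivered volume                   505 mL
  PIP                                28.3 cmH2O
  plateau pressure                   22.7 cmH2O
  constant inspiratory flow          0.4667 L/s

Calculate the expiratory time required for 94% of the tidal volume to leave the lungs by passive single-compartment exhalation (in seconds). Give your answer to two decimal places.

R = (PIP − Pplat)/V̇ = (28.3 − 22.7) / 0.4667 = 5.6/0.4667 = 11.999 cmH2O·s/L.
C = Vt/(Pplat − PEEP) = 505.0 / (22.7 − 10) = 505.0/12.7 = 39.764 mL/cmH2O.
τ = R × C = 11.999 × 0.03976 L/cmH2O = 0.4771 s.
t = −τ·ln(1 − 0.94) = −0.4771·ln(0.06) = 1.342 s.

1.34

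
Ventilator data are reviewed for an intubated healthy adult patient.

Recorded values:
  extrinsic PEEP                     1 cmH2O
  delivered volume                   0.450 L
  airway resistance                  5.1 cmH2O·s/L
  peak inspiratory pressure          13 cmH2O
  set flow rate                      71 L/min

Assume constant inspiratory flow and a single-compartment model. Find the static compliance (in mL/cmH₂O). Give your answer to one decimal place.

Flow: 71 L/min ÷ 60 = 1.1833 L/s.
Equation of motion (constant flow): PIP = Vt/C + R·V̇ + PEEP.
Vt/C = PIP − R·V̇ − PEEP = 13 − 5.1×1.1833 − 1 = 13 − 6.035 − 1 = 5.965 cmH2O.
C = Vt / 5.965 = 450 / 5.965 = 75.44 mL/cmH2O.

75.4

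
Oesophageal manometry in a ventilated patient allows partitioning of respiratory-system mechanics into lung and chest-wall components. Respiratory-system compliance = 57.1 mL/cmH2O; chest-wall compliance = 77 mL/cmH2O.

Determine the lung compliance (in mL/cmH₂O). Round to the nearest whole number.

1/CL = 1/Crs − 1/Ccw.
1/CL = 1/57.1 − 1/77 = 0.004526.
CL = 220.95 mL/cmH2O.

221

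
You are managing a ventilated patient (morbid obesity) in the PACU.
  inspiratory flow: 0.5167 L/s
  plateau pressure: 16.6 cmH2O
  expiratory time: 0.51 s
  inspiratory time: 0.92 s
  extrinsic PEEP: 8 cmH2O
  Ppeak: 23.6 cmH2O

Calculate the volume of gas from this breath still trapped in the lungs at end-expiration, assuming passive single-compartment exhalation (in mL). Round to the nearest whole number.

Vt = flow × Ti = 0.5167 L/s × 0.92 s × 1000 mL/L = 475.36 mL.
R = (PIP − Pplat)/V̇ = (23.6 − 16.6) / 0.5167 = 7.0/0.5167 = 13.548 cmH2O·s/L.
C = Vt/(Pplat − PEEP) = 475.36 / (16.6 − 8) = 475.36/8.6 = 55.274 mL/cmH2O.
τ = R × C = 13.548 × 0.05527 L/cmH2O = 0.7488 s.
Fraction remaining = e^(−Te/τ) = e^(−0.51/0.7488) = 0.5061.
Trapped volume = 475.36 × 0.5061 = 240.58 mL.

241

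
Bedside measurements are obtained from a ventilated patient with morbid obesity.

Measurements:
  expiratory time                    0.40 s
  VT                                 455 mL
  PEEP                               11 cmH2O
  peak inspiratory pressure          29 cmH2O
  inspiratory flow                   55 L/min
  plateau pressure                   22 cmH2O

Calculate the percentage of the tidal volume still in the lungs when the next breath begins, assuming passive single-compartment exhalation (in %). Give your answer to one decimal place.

Flow: 55 L/min ÷ 60 = 0.9167 L/s.
R = (PIP − Pplat)/V̇ = (29 − 22) / 0.9167 = 7.0/0.9167 = 7.636 cmH2O·s/L.
C = Vt/(Pplat − PEEP) = 455.0 / (22 − 11) = 455.0/11.0 = 41.364 mL/cmH2O.
τ = R × C = 7.636 × 0.04136 L/cmH2O = 0.3158 s.
Fraction remaining at end-expiration = e^(−Te/τ) = e^(−0.40/0.3158) = 0.2818 → 28.18%.

28.2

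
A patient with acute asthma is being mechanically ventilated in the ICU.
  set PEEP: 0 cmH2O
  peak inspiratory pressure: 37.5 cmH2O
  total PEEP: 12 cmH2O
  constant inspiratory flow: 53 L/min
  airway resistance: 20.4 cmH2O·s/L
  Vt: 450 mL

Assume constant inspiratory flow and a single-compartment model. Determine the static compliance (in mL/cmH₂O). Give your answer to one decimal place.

60.2

Flow: 53 L/min ÷ 60 = 0.8833 L/s.
Total PEEP = 12 cmH2O (set 0 + intrinsic 12); this is the baseline alveolar pressure.
Equation of motion (constant flow): PIP = Vt/C + R·V̇ + PEEP.
Vt/C = PIP − R·V̇ − PEEP = 37.5 − 20.4×0.8833 − 12 = 37.5 − 18.019 − 12 = 7.481 cmH2O.
C = Vt / 7.481 = 450 / 7.481 = 60.152 mL/cmH2O.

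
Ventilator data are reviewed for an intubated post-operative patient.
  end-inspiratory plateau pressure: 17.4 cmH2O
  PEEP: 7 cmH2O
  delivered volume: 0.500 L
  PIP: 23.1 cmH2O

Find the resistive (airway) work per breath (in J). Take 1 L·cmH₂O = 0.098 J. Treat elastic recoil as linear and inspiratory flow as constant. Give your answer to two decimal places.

With constant inspiratory flow the resistive pressure is constant at PIP − Pplat = 23.1 − 17.4 = 5.7 cmH2O, so resistive work = 5.7 × 0.500 = 2.85 L·cmH2O.
× 0.098 J/(L·cmH2O) → 0.2793 J.

0.28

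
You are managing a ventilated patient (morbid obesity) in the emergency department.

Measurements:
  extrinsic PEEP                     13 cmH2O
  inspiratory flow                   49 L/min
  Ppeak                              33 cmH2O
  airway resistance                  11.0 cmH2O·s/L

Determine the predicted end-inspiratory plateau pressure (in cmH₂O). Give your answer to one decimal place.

24.0

Flow: 49 L/min ÷ 60 = 0.8167 L/s.
Pplat = PIP − Raw × flow = 33 − 11.0 × 0.8167 = 33 − 8.984 = 24.016 cmH2O.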